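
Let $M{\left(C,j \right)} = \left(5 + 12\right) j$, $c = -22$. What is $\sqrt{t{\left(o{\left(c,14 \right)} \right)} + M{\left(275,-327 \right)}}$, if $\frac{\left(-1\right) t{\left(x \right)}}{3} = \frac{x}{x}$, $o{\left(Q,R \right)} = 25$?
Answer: $3 i \sqrt{618} \approx 74.579 i$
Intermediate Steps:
$M{\left(C,j \right)} = 17 j$
$t{\left(x \right)} = -3$ ($t{\left(x \right)} = - 3 \frac{x}{x} = \left(-3\right) 1 = -3$)
$\sqrt{t{\left(o{\left(c,14 \right)} \right)} + M{\left(275,-327 \right)}} = \sqrt{-3 + 17 \left(-327\right)} = \sqrt{-3 - 5559} = \sqrt{-5562} = 3 i \sqrt{618}$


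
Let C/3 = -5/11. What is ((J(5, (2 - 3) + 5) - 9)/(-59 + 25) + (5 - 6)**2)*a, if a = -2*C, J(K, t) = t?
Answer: 585/187 ≈ 3.1283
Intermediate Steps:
C = -15/11 (C = 3*(-5/11) = -15/11 ≈ -1.3636)
a = 30/11 (a = -2*(-15/11) = 30/11 ≈ 2.7273)
((J(5, (2 - 3) + 5) - 9)/(-59 + 25) + (5 - 6)**2)*a = ((((2 - 3) + 5) - 9)/(-59 + 25) + (5 - 6)**2)*(30/11) = (((-1 + 5) - 9)/(-34) + (-1)**2)*(30/11) = ((4 - 9)*(-1/34) + 1)*(30/11) = (-5*(-1/34) + 1)*(30/11) = (5/34 + 1)*(30/11) = (39/34)*(30/11) = 585/187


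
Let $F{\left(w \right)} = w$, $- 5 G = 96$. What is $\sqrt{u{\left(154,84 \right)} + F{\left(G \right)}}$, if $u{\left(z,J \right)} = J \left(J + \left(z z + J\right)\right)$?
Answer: $\frac{12 \sqrt{348305}}{5} \approx 1416.4$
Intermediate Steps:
$G = - \frac{96}{5}$ ($G = \left(- \frac{1}{5}\right) 96 = - \frac{96}{5} \approx -19.2$)
$u{\left(z,J \right)} = J \left(z^{2} + 2 J\right)$ ($u{\left(z,J \right)} = J \left(J + \left(z^{2} + J\right)\right) = J \left(J + \left(J + z^{2}\right)\right) = J \left(z^{2} + 2 J\right)$)
$\sqrt{u{\left(154,84 \right)} + F{\left(G \right)}} = \sqrt{84 \left(154^{2} + 2 \cdot 84\right) - \frac{96}{5}} = \sqrt{84 \left(23716 + 168\right) - \frac{96}{5}} = \sqrt{84 \cdot 23884 - \frac{96}{5}} = \sqrt{2006256 - \frac{96}{5}} = \sqrt{\frac{10031184}{5}} = \frac{12 \sqrt{348305}}{5}$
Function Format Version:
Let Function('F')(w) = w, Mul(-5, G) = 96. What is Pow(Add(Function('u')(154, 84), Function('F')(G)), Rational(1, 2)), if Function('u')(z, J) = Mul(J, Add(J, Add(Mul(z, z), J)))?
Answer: Mul(Rational(12, 5), Pow(348305, Rational(1, 2))) ≈ 1416.4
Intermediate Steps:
G = Rational(-96, 5) (G = Mul(Rational(-1, 5), 96) = Rational(-96, 5) ≈ -19.200)
Function('u')(z, J) = Mul(J, Add(Pow(z, 2), Mul(2, J))) (Function('u')(z, J) = Mul(J, Add(J, Add(Pow(z, 2), J))) = Mul(J, Add(J, Add(J, Pow(z, 2)))) = Mul(J, Add(Pow(z, 2), Mul(2, J))))
Pow(Add(Function('u')(154, 84), Function('F')(G)), Rational(1, 2)) = Pow(Add(Mul(84, Add(Pow(154, 2), Mul(2, 84))), Rational(-96, 5)), Rational(1, 2)) = Pow(Add(Mul(84, Add(23716, 168)), Rational(-96, 5)), Rational(1, 2)) = Pow(Add(Mul(84, 23884), Rational(-96, 5)), Rational(1, 2)) = Pow(Add(2006256, Rational(-96, 5)), Rational(1, 2)) = Pow(Rational(10031184, 5), Rational(1, 2)) = Mul(Rational(12, 5), Pow(348305, Rational(1, 2)))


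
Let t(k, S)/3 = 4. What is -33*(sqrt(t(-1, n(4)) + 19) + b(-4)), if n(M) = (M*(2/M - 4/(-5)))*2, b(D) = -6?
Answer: 198 - 33*sqrt(31) ≈ 14.264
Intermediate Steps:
n(M) = 2*M*(4/5 + 2/M) (n(M) = (M*(2/M - 4*(-1/5)))*2 = (M*(2/M + 4/5))*2 = (M*(4/5 + 2/M))*2 = 2*M*(4/5 + 2/M))
t(k, S) = 12 (t(k, S) = 3*4 = 12)
-33*(sqrt(t(-1, n(4)) + 19) + b(-4)) = -33*(sqrt(12 + 19) - 6) = -33*(sqrt(31) - 6) = -33*(-6 + sqrt(31)) = 198 - 33*sqrt(31)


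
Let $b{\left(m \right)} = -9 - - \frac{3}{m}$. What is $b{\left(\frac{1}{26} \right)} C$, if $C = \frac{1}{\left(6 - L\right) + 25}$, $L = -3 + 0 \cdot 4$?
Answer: $\frac{69}{34} \approx 2.0294$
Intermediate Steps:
$L = -3$ ($L = -3 + 0 = -3$)
$b{\left(m \right)} = -9 + \frac{3}{m}$
$C = \frac{1}{34}$ ($C = \frac{1}{\left(6 - -3\right) + 25} = \frac{1}{\left(6 + 3\right) + 25} = \frac{1}{9 + 25} = \frac{1}{34} \approx 0.029412$)
$b{\left(\frac{1}{26} \right)} C = \left(-9 + \frac{3}{\frac{1}{26}}\right) \frac{1}{34} = \left(-9 + 3 \frac{1}{\frac{1}{26}}\right) \frac{1}{34} = \left(-9 + 3 \cdot 26\right) \frac{1}{34} = \left(-9 + 78\right) \frac{1}{34} = 69 \cdot \frac{1}{34} = \frac{69}{34}$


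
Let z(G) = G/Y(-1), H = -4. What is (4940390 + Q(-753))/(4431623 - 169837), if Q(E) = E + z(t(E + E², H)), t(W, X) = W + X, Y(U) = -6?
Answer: 14535785/12785358 ≈ 1.1369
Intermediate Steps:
z(G) = -G/6 (z(G) = G/(-6) = G*(-⅙) = -G/6)
Q(E) = ⅔ - E²/6 + 5*E/6 (Q(E) = E - ((E + E²) - 4)/6 = E - (-4 + E + E²)/6 = E + (⅔ - E/6 - E²/6) = ⅔ - E²/6 + 5*E/6)
(4940390 + Q(-753))/(4431623 - 169837) = (4940390 + (⅔ - ⅙*(-753)² + (⅚)*(-753)))/(4431623 - 169837) = (4940390 + (⅔ - ⅙*567009 - 1255/2))/4261786 = (4940390 + (⅔ - 189003/2 - 1255/2))*(1/4261786) = (4940390 - 285385/3)*(1/4261786) = (14535785/3)*(1/4261786) = 14535785/12785358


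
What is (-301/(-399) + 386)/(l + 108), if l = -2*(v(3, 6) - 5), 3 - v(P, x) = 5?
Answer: 22045/6954 ≈ 3.1701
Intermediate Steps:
v(P, x) = -2 (v(P, x) = 3 - 1*5 = 3 - 5 = -2)
l = 14 (l = -2*(-2 - 5) = -2*(-7) = 14)
(-301/(-399) + 386)/(l + 108) = (-301/(-399) + 386)/(14 + 108) = (-301*(-1/399) + 386)/122 = (43/57 + 386)*(1/122) = (22045/57)*(1/122) = 22045/6954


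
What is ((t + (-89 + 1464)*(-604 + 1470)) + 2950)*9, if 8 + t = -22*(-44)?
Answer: 10751940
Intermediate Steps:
t = 960 (t = -8 - 22*(-44) = -8 + 968 = 960)
((t + (-89 + 1464)*(-604 + 1470)) + 2950)*9 = ((960 + (-89 + 1464)*(-604 + 1470)) + 2950)*9 = ((960 + 1375*866) + 2950)*9 = ((960 + 1190750) + 2950)*9 = (1191710 + 2950)*9 = 1194660*9 = 10751940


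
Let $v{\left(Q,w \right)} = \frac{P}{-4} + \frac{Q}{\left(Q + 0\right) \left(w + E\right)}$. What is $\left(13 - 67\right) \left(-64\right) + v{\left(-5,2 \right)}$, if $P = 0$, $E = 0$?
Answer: $\frac{6913}{2} \approx 3456.5$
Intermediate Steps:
$v{\left(Q,w \right)} = \frac{1}{w}$ ($v{\left(Q,w \right)} = \frac{0}{-4} + \frac{Q}{\left(Q + 0\right) \left(w + 0\right)} = 0 \left(- \frac{1}{4}\right) + \frac{Q}{Q w} = 0 + Q \frac{1}{Q w} = 0 + \frac{1}{w} = \frac{1}{w}$)
$\left(13 - 67\right) \left(-64\right) + v{\left(-5,2 \right)} = \left(13 - 67\right) \left(-64\right) + \frac{1}{2} = \left(-54\right) \left(-64\right) + \frac{1}{2} = 3456 + \frac{1}{2} = \frac{6913}{2}$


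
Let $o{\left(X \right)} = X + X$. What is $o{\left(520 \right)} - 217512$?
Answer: $-216472$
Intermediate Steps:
$o{\left(X \right)} = 2 X$
$o{\left(520 \right)} - 217512 = 2 \cdot 520 - 217512 = 1040 - 217512 = -216472$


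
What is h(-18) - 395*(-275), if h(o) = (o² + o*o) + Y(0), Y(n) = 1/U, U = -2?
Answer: 218545/2 ≈ 1.0927e+5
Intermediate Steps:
Y(n) = -½ (Y(n) = 1/(-2) = -½)
h(o) = -½ + 2*o² (h(o) = (o² + o*o) - ½ = (o² + o²) - ½ = 2*o² - ½ = -½ + 2*o²)
h(-18) - 395*(-275) = (-½ + 2*(-18)²) - 395*(-275) = (-½ + 2*324) + 108625 = (-½ + 648) + 108625 = 1295/2 + 108625 = 218545/2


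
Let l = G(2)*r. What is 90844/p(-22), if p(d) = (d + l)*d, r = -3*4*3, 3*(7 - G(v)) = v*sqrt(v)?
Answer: 3111407/203291 + 272532*sqrt(2)/203291 ≈ 17.201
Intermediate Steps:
G(v) = 7 - v**(3/2)/3 (G(v) = 7 - v*sqrt(v)/3 = 7 - v**(3/2)/3)
r = -36 (r = -12*3 = -36)
l = -252 + 24*sqrt(2) (l = (7 - 2*sqrt(2)/3)*(-36) = -252 + 24*sqrt(2) ≈ -218.06)
p(d) = d*(-252 + d + 24*sqrt(2)) (p(d) = (d + (-252 + 24*sqrt(2)))*d = (-252 + d + 24*sqrt(2))*d = d*(-252 + d + 24*sqrt(2)))
90844/p(-22) = 90844/((-22*(-252 - 22 + 24*sqrt(2)))) = 90844/((-22*(-274 + 24*sqrt(2)))) = 90844/(6028 - 528*sqrt(2))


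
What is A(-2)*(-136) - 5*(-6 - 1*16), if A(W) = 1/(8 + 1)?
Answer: 854/9 ≈ 94.889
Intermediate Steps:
A(W) = 1/9
A(-2)*(-136) - 5*(-6 - 1*16) = (1/9)*(-136) - 5*(-6 - 1*16) = -136/9 - 5*(-6 - 16) = -136/9 - 5*(-22) = -136/9 + 110 = 854/9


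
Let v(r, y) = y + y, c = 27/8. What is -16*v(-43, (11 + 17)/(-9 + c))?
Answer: 7168/45 ≈ 159.29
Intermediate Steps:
c = 27/8 (c = 27*(⅛) = 27/8 ≈ 3.3750)
v(r, y) = 2*y
-16*v(-43, (11 + 17)/(-9 + c)) = -32*(11 + 17)/(-9 + 27/8) = -32*28/(-45/8) = -32*28*(-8/45) = -32*(-224)/45 = -16*(-448/45) = 7168/45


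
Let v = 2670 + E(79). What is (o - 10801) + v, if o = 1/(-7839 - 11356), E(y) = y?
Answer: -154558141/19195 ≈ -8052.0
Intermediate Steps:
o = -1/19195 (o = 1/(-19195) = -1/19195 ≈ -5.2097e-5)
v = 2749 (v = 2670 + 79 = 2749)
(o - 10801) + v = (-1/19195 - 10801) + 2749 = -207325196/19195 + 2749 = -154558141/19195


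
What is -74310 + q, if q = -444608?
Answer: -518918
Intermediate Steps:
-74310 + q = -74310 - 444608 = -518918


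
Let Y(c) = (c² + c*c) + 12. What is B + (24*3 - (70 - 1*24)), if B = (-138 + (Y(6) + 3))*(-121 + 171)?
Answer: -2524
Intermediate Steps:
Y(c) = 12 + 2*c² (Y(c) = (c² + c²) + 12 = 2*c² + 12 = 12 + 2*c²)
B = -2550 (B = (-138 + ((12 + 2*6²) + 3))*(-121 + 171) = (-138 + ((12 + 2*36) + 3))*50 = (-138 + ((12 + 72) + 3))*50 = (-138 + (84 + 3))*50 = (-138 + 87)*50 = -51*50 = -2550)
B + (24*3 - (70 - 1*24)) = -2550 + (24*3 - (70 - 1*24)) = -2550 + (72 - (70 - 24)) = -2550 + (72 - 1*46) = -2550 + (72 - 46) = -2550 + 26 = -2524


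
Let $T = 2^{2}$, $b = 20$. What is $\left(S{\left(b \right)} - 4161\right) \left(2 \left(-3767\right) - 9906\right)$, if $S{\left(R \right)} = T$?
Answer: $72498080$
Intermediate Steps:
$T = 4$
$S{\left(R \right)} = 4$
$\left(S{\left(b \right)} - 4161\right) \left(2 \left(-3767\right) - 9906\right) = \left(4 - 4161\right) \left(2 \left(-3767\right) - 9906\right) = - 4157 \left(-7534 - 9906\right) = \left(-4157\right) \left(-17440\right) = 72498080$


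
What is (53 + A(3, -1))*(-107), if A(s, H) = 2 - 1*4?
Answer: -5457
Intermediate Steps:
A(s, H) = -2 (A(s, H) = 2 - 4 = -2)
(53 + A(3, -1))*(-107) = (53 - 2)*(-107) = 51*(-107) = -5457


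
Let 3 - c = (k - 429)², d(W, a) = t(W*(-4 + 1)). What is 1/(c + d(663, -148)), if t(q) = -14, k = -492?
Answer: -1/848252 ≈ -1.1789e-6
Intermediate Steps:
d(W, a) = -14
c = -848238 (c = 3 - (-492 - 429)² = 3 - 1*(-921)² = 3 - 1*848241 = 3 - 848241 = -848238)
1/(c + d(663, -148)) = 1/(-848238 - 14) = 1/(-848252) = -1/848252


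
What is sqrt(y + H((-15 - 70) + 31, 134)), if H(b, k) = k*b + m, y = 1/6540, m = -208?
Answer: I*sqrt(79597945965)/3270 ≈ 86.279*I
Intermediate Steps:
y = 1/6540 ≈ 0.00015291
H(b, k) = -208 + b*k (H(b, k) = k*b - 208 = b*k - 208 = -208 + b*k)
sqrt(y + H((-15 - 70) + 31, 134)) = sqrt(1/6540 + (-208 + ((-15 - 70) + 31)*134)) = sqrt(1/6540 + (-208 + (-85 + 31)*134)) = sqrt(1/6540 + (-208 - 54*134)) = sqrt(1/6540 + (-208 - 7236)) = sqrt(1/6540 - 7444) = sqrt(-48683759/6540) = I*sqrt(79597945965)/3270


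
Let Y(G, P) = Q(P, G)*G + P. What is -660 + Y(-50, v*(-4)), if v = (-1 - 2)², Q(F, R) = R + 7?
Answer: 1454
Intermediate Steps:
Q(F, R) = 7 + R
v = 9 (v = (-3)² = 9)
Y(G, P) = P + G*(7 + G) (Y(G, P) = (7 + G)*G + P = G*(7 + G) + P = P + G*(7 + G))
-660 + Y(-50, v*(-4)) = -660 + (9*(-4) - 50*(7 - 50)) = -660 + (-36 - 50*(-43)) = -660 + (-36 + 2150) = -660 + 2114 = 1454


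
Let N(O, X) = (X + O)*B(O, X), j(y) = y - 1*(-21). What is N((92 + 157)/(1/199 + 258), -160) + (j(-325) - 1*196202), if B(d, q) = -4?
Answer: -10056546242/51343 ≈ -1.9587e+5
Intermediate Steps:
j(y) = 21 + y (j(y) = y + 21 = 21 + y)
N(O, X) = -4*O - 4*X (N(O, X) = (X + O)*(-4) = (O + X)*(-4) = -4*O - 4*X)
N((92 + 157)/(1/199 + 258), -160) + (j(-325) - 1*196202) = (-4*(92 + 157)/(1/199 + 258) - 4*(-160)) + ((21 - 325) - 1*196202) = (-996/(1/199 + 258) + 640) + (-304 - 196202) = (-996/51343/199 + 640) - 196506 = (-996*199/51343 + 640) - 196506 = (-4*49551/51343 + 640) - 196506 = (-198204/51343 + 640) - 196506 = 32661316/51343 - 196506 = -10056546242/51343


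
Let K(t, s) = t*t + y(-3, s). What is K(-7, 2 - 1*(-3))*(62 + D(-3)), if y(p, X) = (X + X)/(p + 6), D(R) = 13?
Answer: 3925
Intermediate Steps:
y(p, X) = 2*X/(6 + p) (y(p, X) = (2*X)/(6 + p) = 2*X/(6 + p))
K(t, s) = t**2 + 2*s/3 (K(t, s) = t*t + 2*s/(6 - 3) = t**2 + 2*s/3)
K(-7, 2 - 1*(-3))*(62 + D(-3)) = ((-7)**2 + 2*(2 - 1*(-3))/3)*(62 + 13) = (49 + 2*(2 + 3)/3)*75 = (49 + (2/3)*5)*75 = (49 + 10/3)*75 = (157/3)*75 = 3925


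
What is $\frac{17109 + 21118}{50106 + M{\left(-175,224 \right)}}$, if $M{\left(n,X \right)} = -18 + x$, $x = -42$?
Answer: $\frac{38227}{50046} \approx 0.76384$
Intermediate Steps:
$M{\left(n,X \right)} = -60$ ($M{\left(n,X \right)} = -18 - 42 = -60$)
$\frac{17109 + 21118}{50106 + M{\left(-175,224 \right)}} = \frac{17109 + 21118}{50106 - 60} = \frac{38227}{50046}$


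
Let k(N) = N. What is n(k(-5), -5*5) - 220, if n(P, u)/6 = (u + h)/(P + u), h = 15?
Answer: -218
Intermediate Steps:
n(P, u) = 6*(15 + u)/(P + u) (n(P, u) = 6*((u + 15)/(P + u)) = 6*((15 + u)/(P + u)) = 6*(15 + u)/(P + u))
n(k(-5), -5*5) - 220 = 6*(15 - 5*5)/(-5 - 5*5) - 220 = 6*(15 - 25)/(-5 - 25) - 220 = 6*(-10)/(-30) - 220 = 6*(-1/30)*(-10) - 220 = 2 - 220 = -218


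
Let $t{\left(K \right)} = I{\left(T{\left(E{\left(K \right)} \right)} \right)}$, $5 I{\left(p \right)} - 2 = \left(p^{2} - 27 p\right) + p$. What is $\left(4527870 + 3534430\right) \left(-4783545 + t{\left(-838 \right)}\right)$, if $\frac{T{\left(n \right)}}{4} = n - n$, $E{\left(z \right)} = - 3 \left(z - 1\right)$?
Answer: $-38566371628580$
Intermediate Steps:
$E{\left(z \right)} = 3 - 3 z$ ($E{\left(z \right)} = - 3 \left(-1 + z\right) = 3 - 3 z$)
$T{\left(n \right)} = 0$ ($T{\left(n \right)} = 4 \left(n - n\right) = 4 \cdot 0 = 0$)
$I{\left(p \right)} = \frac{2}{5} - \frac{26 p}{5} + \frac{p^{2}}{5}$ ($I{\left(p \right)} = \frac{2}{5} + \frac{\left(p^{2} - 27 p\right) + p}{5} = \frac{2}{5} + \frac{p^{2} - 26 p}{5} = \frac{2}{5} + \left(- \frac{26 p}{5} + \frac{p^{2}}{5}\right) = \frac{2}{5} - \frac{26 p}{5} + \frac{p^{2}}{5}$)
$t{\left(K \right)} = \frac{2}{5}$ ($t{\left(K \right)} = \frac{2}{5} - 0 + \frac{0^{2}}{5} = \frac{2}{5} + 0 + \frac{1}{5} \cdot 0 = \frac{2}{5} + 0 + 0 = \frac{2}{5}$)
$\left(4527870 + 3534430\right) \left(-4783545 + t{\left(-838 \right)}\right) = \left(4527870 + 3534430\right) \left(-4783545 + \frac{2}{5}\right) = 8062300 \left(- \frac{23917723}{5}\right) = -38566371628580$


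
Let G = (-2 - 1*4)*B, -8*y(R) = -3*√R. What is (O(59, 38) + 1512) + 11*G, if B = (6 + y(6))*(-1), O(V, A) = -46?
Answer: 1862 + 99*√6/4 ≈ 1922.6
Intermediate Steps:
y(R) = 3*√R/8 (y(R) = -(-3)*√R/8 = 3*√R/8)
B = -6 - 3*√6/8 (B = (6 + 3*√6/8)*(-1) = -6 - 3*√6/8 ≈ -6.9186)
G = 36 + 9*√6/4 (G = (-2 - 1*4)*(-6 - 3*√6/8) = (-2 - 4)*(-6 - 3*√6/8) = -6*(-6 - 3*√6/8) = 36 + 9*√6/4 ≈ 41.511)
(O(59, 38) + 1512) + 11*G = (-46 + 1512) + 11*(36 + 9*√6/4) = 1466 + (396 + 99*√6/4) = 1862 + 99*√6/4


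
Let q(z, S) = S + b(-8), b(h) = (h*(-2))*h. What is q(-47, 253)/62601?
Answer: 125/62601 ≈ 0.0019968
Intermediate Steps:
b(h) = -2*h² (b(h) = (-2*h)*h = -2*h²)
q(z, S) = -128 + S (q(z, S) = S - 2*(-8)² = S - 2*64 = S - 128 = -128 + S)
q(-47, 253)/62601 = (-128 + 253)/62601 = 125*(1/62601) = 125/62601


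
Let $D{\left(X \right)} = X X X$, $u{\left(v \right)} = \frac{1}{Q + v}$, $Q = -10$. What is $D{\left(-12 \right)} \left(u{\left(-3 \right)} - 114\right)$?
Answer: $\frac{2562624}{13} \approx 1.9713 \cdot 10^{5}$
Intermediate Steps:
$u{\left(v \right)} = \frac{1}{-10 + v}$
$D{\left(X \right)} = X^{3}$ ($D{\left(X \right)} = X^{2} X = X^{3}$)
$D{\left(-12 \right)} \left(u{\left(-3 \right)} - 114\right) = \left(-12\right)^{3} \left(\frac{1}{-10 - 3} - 114\right) = - 1728 \left(\frac{1}{-13} - 114\right) = - 1728 \left(- \frac{1}{13} - 114\right) = \left(-1728\right) \left(- \frac{1483}{13}\right) = \frac{2562624}{13}$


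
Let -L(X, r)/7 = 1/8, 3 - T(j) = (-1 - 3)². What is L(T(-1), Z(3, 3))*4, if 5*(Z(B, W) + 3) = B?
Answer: -7/2 ≈ -3.5000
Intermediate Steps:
T(j) = -13 (T(j) = 3 - (-1 - 3)² = 3 - 1*(-4)² = 3 - 1*16 = 3 - 16 = -13)
Z(B, W) = -3 + B/5
L(X, r) = -7/8
L(T(-1), Z(3, 3))*4 = -7/8*4 = -7/2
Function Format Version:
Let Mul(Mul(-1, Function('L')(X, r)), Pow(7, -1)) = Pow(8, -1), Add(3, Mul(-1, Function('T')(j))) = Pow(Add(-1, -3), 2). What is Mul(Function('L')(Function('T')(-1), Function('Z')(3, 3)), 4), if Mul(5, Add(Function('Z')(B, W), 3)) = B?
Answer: Rational(-7, 2) ≈ -3.5000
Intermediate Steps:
Function('T')(j) = -13 (Function('T')(j) = Add(3, Mul(-1, Pow(Add(-1, -3), 2))) = Add(3, Mul(-1, Pow(-4, 2))) = Add(3, Mul(-1, 16)) = Add(3, -16) = -13)
Function('Z')(B, W) = Add(-3, Mul(Rational(1, 5), B))
Function('L')(X, r) = Rational(-7, 8) (Function('L')(X, r) = Mul(-7, Pow(8, -1)) = Mul(-7, Rational(1, 8)) = Rational(-7, 8))
Mul(Function('L')(Function('T')(-1), Function('Z')(3, 3)), 4) = Mul(Rational(-7, 8), 4) = Rational(-7, 2)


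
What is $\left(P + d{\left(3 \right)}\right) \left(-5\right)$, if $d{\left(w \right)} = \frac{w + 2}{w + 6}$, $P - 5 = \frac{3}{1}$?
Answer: $- \frac{385}{9} \approx -42.778$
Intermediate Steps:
$P = 8$ ($P = 5 + \frac{3}{1} = 5 + 3 \cdot 1 = 5 + 3 = 8$)
$d{\left(w \right)} = \frac{2 + w}{6 + w}$
$\left(P + d{\left(3 \right)}\right) \left(-5\right) = \left(8 + \frac{2 + 3}{6 + 3}\right) \left(-5\right) = \left(8 + \frac{1}{9} \cdot 5\right) \left(-5\right) = \left(8 + \frac{5}{9}\right) \left(-5\right) = \frac{77}{9} \left(-5\right) = - \frac{385}{9}$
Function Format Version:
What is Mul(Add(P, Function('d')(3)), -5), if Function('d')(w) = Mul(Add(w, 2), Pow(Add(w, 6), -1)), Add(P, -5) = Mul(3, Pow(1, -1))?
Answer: Rational(-385, 9) ≈ -42.778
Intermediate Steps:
P = 8 (P = Add(5, Mul(3, Pow(1, -1))) = Add(5, Mul(3, 1)) = Add(5, 3) = 8)
Function('d')(w) = Mul(Pow(Add(6, w), -1), Add(2, w)) (Function('d')(w) = Mul(Add(2, w), Pow(Add(6, w), -1)) = Mul(Pow(Add(6, w), -1), Add(2, w)))
Mul(Add(P, Function('d')(3)), -5) = Mul(Add(8, Mul(Pow(Add(6, 3), -1), Add(2, 3))), -5) = Mul(Add(8, Mul(Pow(9, -1), 5)), -5) = Mul(Add(8, Mul(Rational(1, 9), 5)), -5) = Mul(Add(8, Rational(5, 9)), -5) = Mul(Rational(77, 9), -5) = Rational(-385, 9)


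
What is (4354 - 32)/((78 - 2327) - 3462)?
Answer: -4322/5711 ≈ -0.75679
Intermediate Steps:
(4354 - 32)/((78 - 2327) - 3462) = 4322/(-2249 - 3462) = 4322/(-5711) = 4322*(-1/5711) = -4322/5711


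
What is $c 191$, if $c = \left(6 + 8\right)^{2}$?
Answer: $37436$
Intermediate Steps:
$c = 196$ ($c = 14^{2} = 196$)
$c 191 = 196 \cdot 191 = 37436$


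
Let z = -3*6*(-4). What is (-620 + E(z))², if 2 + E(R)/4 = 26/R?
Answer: 31798321/81 ≈ 3.9257e+5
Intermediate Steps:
z = 72 (z = -18*(-4) = 72)
E(R) = -8 + 104/R (E(R) = -8 + 4*(26/R) = -8 + 104/R)
(-620 + E(z))² = (-620 + (-8 + 104/72))² = (-620 + (-8 + 104*(1/72)))² = (-620 + (-8 + 13/9))² = (-620 - 59/9)² = (-5639/9)² = 31798321/81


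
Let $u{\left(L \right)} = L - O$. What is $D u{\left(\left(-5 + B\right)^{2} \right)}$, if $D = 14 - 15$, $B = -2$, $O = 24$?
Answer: $-25$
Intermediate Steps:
$u{\left(L \right)} = -24 + L$ ($u{\left(L \right)} = L - 24 = -24 + L$)
$D = -1$
$D u{\left(\left(-5 + B\right)^{2} \right)} = - (-24 + \left(-5 - 2\right)^{2}) = - (-24 + \left(-7\right)^{2}) = - (-24 + 49) = \left(-1\right) 25 = -25$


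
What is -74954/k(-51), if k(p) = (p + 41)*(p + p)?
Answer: -37477/510 ≈ -73.484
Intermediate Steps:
k(p) = 2*p*(41 + p) (k(p) = (41 + p)*(2*p) = 2*p*(41 + p))
-74954/k(-51) = -74954*(-1/(102*(41 - 51))) = -74954/(2*(-51)*(-10)) = -74954/1020 = -74954*1/1020 = -37477/510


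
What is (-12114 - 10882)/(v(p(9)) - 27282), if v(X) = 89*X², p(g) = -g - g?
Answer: -11498/777 ≈ -14.798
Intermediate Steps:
p(g) = -2*g
(-12114 - 10882)/(v(p(9)) - 27282) = (-12114 - 10882)/(89*(-2*9)² - 27282) = -22996/(89*(-18)² - 27282) = -22996/(89*324 - 27282) = -22996/(28836 - 27282) = -22996/1554 = -22996*1/1554 = -11498/777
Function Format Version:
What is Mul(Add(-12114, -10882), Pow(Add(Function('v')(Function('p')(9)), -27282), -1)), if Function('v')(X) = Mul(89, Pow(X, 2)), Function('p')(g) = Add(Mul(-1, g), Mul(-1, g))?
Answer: Rational(-11498, 777) ≈ -14.798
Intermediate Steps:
Function('p')(g) = Mul(-2, g)
Mul(Add(-12114, -10882), Pow(Add(Function('v')(Function('p')(9)), -27282), -1)) = Mul(Add(-12114, -10882), Pow(Add(Mul(89, Pow(Mul(-2, 9), 2)), -27282), -1)) = Mul(-22996, Pow(Add(Mul(89, Pow(-18, 2)), -27282), -1)) = Mul(-22996, Pow(Add(Mul(89, 324), -27282), -1)) = Mul(-22996, Pow(Add(28836, -27282), -1)) = Mul(-22996, Pow(1554, -1)) = Mul(-22996, Rational(1, 1554)) = Rational(-11498, 777)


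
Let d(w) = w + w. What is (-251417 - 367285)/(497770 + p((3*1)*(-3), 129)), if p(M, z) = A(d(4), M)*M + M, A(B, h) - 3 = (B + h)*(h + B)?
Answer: -618702/497725 ≈ -1.2431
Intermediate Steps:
d(w) = 2*w
A(B, h) = 3 + (B + h)² (A(B, h) = 3 + (B + h)*(h + B) = 3 + (B + h)*(B + h) = 3 + (B + h)²)
p(M, z) = M + M*(3 + (8 + M)²) (p(M, z) = (3 + (2*4 + M)²)*M + M = (3 + (8 + M)²)*M + M = M*(3 + (8 + M)²) + M = M + M*(3 + (8 + M)²))
(-251417 - 367285)/(497770 + p((3*1)*(-3), 129)) = (-251417 - 367285)/(497770 + ((3*1)*(-3))*(4 + (8 + (3*1)*(-3))²)) = -618702/(497770 + (3*(-3))*(4 + (8 + 3*(-3))²)) = -618702/(497770 - 9*(4 + (8 - 9)²)) = -618702/(497770 - 9*(4 + (-1)²)) = -618702/(497770 - 9*(4 + 1)) = -618702/(497770 - 9*5) = -618702/(497770 - 45) = -618702/497725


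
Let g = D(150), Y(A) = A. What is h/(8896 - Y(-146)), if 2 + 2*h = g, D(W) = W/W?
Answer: -1/18084 ≈ -5.5298e-5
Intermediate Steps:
D(W) = 1
g = 1
h = -1/2 (h = -1 + (1/2)*1 = -1 + 1/2 = -1/2 ≈ -0.50000)
h/(8896 - Y(-146)) = -1/(2*(8896 - 1*(-146))) = -1/(2*(8896 + 146)) = -1/2/9042 = -1/2*1/9042 = -1/18084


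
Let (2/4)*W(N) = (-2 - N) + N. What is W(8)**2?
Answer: 16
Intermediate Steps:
W(N) = -4 (W(N) = 2*((-2 - N) + N) = 2*(-2) = -4)
W(8)**2 = (-4)**2 = 16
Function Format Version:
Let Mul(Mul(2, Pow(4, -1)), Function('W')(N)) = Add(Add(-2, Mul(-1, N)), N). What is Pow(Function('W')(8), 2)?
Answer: 16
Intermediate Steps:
Function('W')(N) = -4 (Function('W')(N) = Mul(2, Add(Add(-2, Mul(-1, N)), N)) = Mul(2, -2) = -4)
Pow(Function('W')(8), 2) = Pow(-4, 2) = 16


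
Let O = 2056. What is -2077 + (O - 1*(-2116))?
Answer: 2095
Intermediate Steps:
-2077 + (O - 1*(-2116)) = -2077 + (2056 - 1*(-2116)) = -2077 + (2056 + 2116) = -2077 + 4172 = 2095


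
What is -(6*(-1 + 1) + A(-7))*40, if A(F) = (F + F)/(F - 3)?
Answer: -56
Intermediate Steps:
A(F) = 2*F/(-3 + F) (A(F) = (2*F)/(-3 + F) = 2*F/(-3 + F))
-(6*(-1 + 1) + A(-7))*40 = -(6*(-1 + 1) + 2*(-7)/(-3 - 7))*40 = -(6*0 + 2*(-7)/(-10))*40 = -(0 + 2*(-7)*(-1/10))*40 = -(0 + 7/5)*40 = -7*40/5 = -1*56 = -56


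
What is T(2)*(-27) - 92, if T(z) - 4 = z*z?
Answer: -308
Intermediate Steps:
T(z) = 4 + z² (T(z) = 4 + z*z = 4 + z²)
T(2)*(-27) - 92 = (4 + 2²)*(-27) - 92 = (4 + 4)*(-27) - 92 = 8*(-27) - 92 = -216 - 92 = -308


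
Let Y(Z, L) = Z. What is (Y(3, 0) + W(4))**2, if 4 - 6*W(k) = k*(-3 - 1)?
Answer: 361/9 ≈ 40.111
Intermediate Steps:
W(k) = 2/3 + 2*k/3 (W(k) = 2/3 - k*(-3 - 1)/6 = 2/3 - k*(-4)/6 = 2/3 - (-2)*k/3 = 2/3 + 2*k/3)
(Y(3, 0) + W(4))**2 = (3 + (2/3 + (2/3)*4))**2 = (3 + (2/3 + 8/3))**2 = (3 + 10/3)**2 = (19/3)**2 = 361/9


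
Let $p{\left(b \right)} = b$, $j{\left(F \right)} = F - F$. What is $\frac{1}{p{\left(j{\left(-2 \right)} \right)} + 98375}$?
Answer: $\frac{1}{98375} \approx 1.0165 \cdot 10^{-5}$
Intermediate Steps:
$j{\left(F \right)} = 0$
$\frac{1}{p{\left(j{\left(-2 \right)} \right)} + 98375} = \frac{1}{0 + 98375} = \frac{1}{98375}$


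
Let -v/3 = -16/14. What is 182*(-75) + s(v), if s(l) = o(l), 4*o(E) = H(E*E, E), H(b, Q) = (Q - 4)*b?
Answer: -4682526/343 ≈ -13652.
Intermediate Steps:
v = 24/7 (v = -(-48)/14 = -3*(-8/7) = 24/7 ≈ 3.4286)
H(b, Q) = b*(-4 + Q) (H(b, Q) = (-4 + Q)*b = b*(-4 + Q))
o(E) = E²*(-4 + E)/4 (o(E) = ((E*E)*(-4 + E))/4 = (E²*(-4 + E))/4 = E²*(-4 + E)/4)
s(l) = l²*(-4 + l)/4
182*(-75) + s(v) = 182*(-75) + (24/7)²*(-4 + 24/7)/4 = -13650 + (¼)*(576/49)*(-4/7) = -13650 - 576/343 = -4682526/343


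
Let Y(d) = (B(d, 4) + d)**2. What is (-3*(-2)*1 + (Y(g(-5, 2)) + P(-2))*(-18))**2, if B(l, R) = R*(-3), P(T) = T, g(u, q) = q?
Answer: 3090564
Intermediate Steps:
B(l, R) = -3*R
Y(d) = (-12 + d)**2 (Y(d) = (-3*4 + d)**2 = (-12 + d)**2)
(-3*(-2)*1 + (Y(g(-5, 2)) + P(-2))*(-18))**2 = (-3*(-2)*1 + ((-12 + 2)**2 - 2)*(-18))**2 = (6*1 + ((-10)**2 - 2)*(-18))**2 = (6 + (100 - 2)*(-18))**2 = (6 + 98*(-18))**2 = (6 - 1764)**2 = (-1758)**2 = 3090564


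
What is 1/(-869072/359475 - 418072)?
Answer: -359475/150287301272 ≈ -2.3919e-6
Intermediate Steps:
1/(-869072/359475 - 418072) = 1/(-150287301272/359475) = -359475/150287301272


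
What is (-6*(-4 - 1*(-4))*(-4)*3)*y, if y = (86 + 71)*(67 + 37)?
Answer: 0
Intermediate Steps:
y = 16328 (y = 157*104 = 16328)
(-6*(-4 - 1*(-4))*(-4)*3)*y = -6*(-4 - 1*(-4))*(-4)*3*16328 = -6*(-4 + 4)*(-4)*3*16328 = -6*0*(-4)*3*16328 = -0*3*16328 = -6*0*16328 = 0*16328 = 0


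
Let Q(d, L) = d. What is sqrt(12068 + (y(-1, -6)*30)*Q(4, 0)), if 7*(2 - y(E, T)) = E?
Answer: 2*sqrt(150983)/7 ≈ 111.02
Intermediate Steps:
y(E, T) = 2 - E/7
sqrt(12068 + (y(-1, -6)*30)*Q(4, 0)) = sqrt(12068 + ((2 - 1/7*(-1))*30)*4) = sqrt(12068 + ((2 + 1/7)*30)*4) = sqrt(12068 + ((15/7)*30)*4) = sqrt(12068 + (450/7)*4) = sqrt(12068 + 1800/7) = sqrt(86276/7) = 2*sqrt(150983)/7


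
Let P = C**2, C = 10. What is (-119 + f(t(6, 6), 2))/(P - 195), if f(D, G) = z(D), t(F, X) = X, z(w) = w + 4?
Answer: 109/95 ≈ 1.1474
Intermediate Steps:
z(w) = 4 + w
f(D, G) = 4 + D
P = 100 (P = 10**2 = 100)
(-119 + f(t(6, 6), 2))/(P - 195) = (-119 + (4 + 6))/(100 - 195) = (-119 + 10)/(-95) = -109*(-1/95) = 109/95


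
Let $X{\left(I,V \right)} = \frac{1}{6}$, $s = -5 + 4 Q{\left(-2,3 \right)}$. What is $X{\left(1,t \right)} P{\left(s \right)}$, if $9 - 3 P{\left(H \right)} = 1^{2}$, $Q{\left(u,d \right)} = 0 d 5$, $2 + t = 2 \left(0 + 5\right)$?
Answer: $\frac{4}{9} \approx 0.44444$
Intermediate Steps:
$t = 8$ ($t = -2 + 2 \left(0 + 5\right) = -2 + 2 \cdot 5 = -2 + 10 = 8$)
$Q{\left(u,d \right)} = 0$ ($Q{\left(u,d \right)} = 0 \cdot 5 = 0$)
$s = -5$ ($s = -5 + 4 \cdot 0 = -5 + 0 = -5$)
$X{\left(I,V \right)} = \frac{1}{6}$
$P{\left(H \right)} = \frac{8}{3}$ ($P{\left(H \right)} = 3 - \frac{1^{2}}{3} = 3 - \frac{1}{3} = \frac{8}{3}$)
$X{\left(1,t \right)} P{\left(s \right)} = \frac{1}{6} \cdot \frac{8}{3} = \frac{4}{9}$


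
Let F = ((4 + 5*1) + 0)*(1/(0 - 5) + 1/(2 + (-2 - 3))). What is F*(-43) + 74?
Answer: 1402/5 ≈ 280.40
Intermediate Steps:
F = -24/5 (F = ((4 + 5) + 0)*(1/(-5) + 1/(2 - 5)) = (9 + 0)*(-⅕ + 1/(-3)) = 9*(-⅕ - ⅓) = 9*(-8/15) = -24/5 ≈ -4.8000)
F*(-43) + 74 = -24/5*(-43) + 74 = 1032/5 + 74 = 1402/5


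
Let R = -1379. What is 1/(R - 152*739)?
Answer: -1/113707 ≈ -8.7945e-6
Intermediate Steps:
1/(R - 152*739) = 1/(-1379 - 152*739) = 1/(-1379 - 112328) = 1/(-113707) = -1/113707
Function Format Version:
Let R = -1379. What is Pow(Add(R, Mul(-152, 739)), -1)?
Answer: Rational(-1, 113707) ≈ -8.7945e-6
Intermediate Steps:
Pow(Add(R, Mul(-152, 739)), -1) = Pow(Add(-1379, Mul(-152, 739)), -1) = Pow(Add(-1379, -112328), -1) = Pow(-113707, -1) = Rational(-1, 113707)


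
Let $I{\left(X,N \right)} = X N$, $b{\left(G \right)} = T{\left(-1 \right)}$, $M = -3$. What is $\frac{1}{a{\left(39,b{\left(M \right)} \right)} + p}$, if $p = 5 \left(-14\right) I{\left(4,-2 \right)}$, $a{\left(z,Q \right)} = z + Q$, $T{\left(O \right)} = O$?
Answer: $\frac{1}{598} \approx 0.0016722$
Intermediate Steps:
$b{\left(G \right)} = -1$
$a{\left(z,Q \right)} = Q + z$
$I{\left(X,N \right)} = N X$
$p = 560$ ($p = 5 \left(-14\right) \left(\left(-2\right) 4\right) = \left(-70\right) \left(-8\right) = 560$)
$\frac{1}{a{\left(39,b{\left(M \right)} \right)} + p} = \frac{1}{\left(-1 + 39\right) + 560} = \frac{1}{38 + 560} = \frac{1}{598}$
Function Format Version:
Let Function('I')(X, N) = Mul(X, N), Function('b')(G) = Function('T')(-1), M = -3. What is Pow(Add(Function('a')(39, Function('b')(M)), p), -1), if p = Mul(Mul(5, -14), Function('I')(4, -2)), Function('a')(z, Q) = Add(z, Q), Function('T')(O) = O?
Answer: Rational(1, 598) ≈ 0.0016722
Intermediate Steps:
Function('b')(G) = -1
Function('a')(z, Q) = Add(Q, z)
Function('I')(X, N) = Mul(N, X)
p = 560 (p = Mul(Mul(5, -14), Mul(-2, 4)) = Mul(-70, -8) = 560)
Pow(Add(Function('a')(39, Function('b')(M)), p), -1) = Pow(Add(Add(-1, 39), 560), -1) = Pow(Add(38, 560), -1) = Pow(598, -1) = Rational(1, 598)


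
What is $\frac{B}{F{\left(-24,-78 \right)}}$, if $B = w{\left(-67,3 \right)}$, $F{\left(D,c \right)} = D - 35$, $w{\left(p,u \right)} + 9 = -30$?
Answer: $\frac{39}{59} \approx 0.66102$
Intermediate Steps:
$w{\left(p,u \right)} = -39$ ($w{\left(p,u \right)} = -9 - 30 = -39$)
$F{\left(D,c \right)} = -35 + D$
$B = -39$
$\frac{B}{F{\left(-24,-78 \right)}} = - \frac{39}{-35 - 24} = - \frac{39}{-59} = \left(-39\right) \left(- \frac{1}{59}\right) = \frac{39}{59}$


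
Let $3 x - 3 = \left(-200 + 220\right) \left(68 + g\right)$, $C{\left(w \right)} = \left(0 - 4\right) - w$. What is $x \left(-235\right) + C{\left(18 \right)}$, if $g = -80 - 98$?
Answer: $\frac{516229}{3} \approx 1.7208 \cdot 10^{5}$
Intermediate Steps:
$g = -178$ ($g = -80 - 98 = -178$)
$C{\left(w \right)} = -4 - w$ ($C{\left(w \right)} = \left(0 - 4\right) - w = -4 - w$)
$x = - \frac{2197}{3}$ ($x = 1 + \frac{\left(-200 + 220\right) \left(68 - 178\right)}{3} = 1 + \frac{20 \left(-110\right)}{3} = 1 + \frac{1}{3} \left(-2200\right) = 1 - \frac{2200}{3} = - \frac{2197}{3} \approx -732.33$)
$x \left(-235\right) + C{\left(18 \right)} = \left(- \frac{2197}{3}\right) \left(-235\right) - 22 = \frac{516295}{3} - 22 = \frac{516229}{3}$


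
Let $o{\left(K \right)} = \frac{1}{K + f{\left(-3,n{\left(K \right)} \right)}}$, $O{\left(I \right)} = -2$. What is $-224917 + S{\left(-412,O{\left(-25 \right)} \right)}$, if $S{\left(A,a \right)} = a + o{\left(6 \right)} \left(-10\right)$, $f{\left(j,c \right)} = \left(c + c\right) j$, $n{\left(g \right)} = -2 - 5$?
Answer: $- \frac{5398061}{24} \approx -2.2492 \cdot 10^{5}$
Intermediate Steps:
$n{\left(g \right)} = -7$ ($n{\left(g \right)} = -2 - 5 = -7$)
$f{\left(j,c \right)} = 2 c j$
$o{\left(K \right)} = \frac{1}{42 + K}$ ($o{\left(K \right)} = \frac{1}{K + 2 \left(-7\right) \left(-3\right)} = \frac{1}{K + 42} = \frac{1}{42 + K}$)
$S{\left(A,a \right)} = - \frac{5}{24} + a$ ($S{\left(A,a \right)} = a + \frac{1}{42 + 6} \left(-10\right) = a + \frac{1}{48} \left(-10\right) = a - \frac{5}{24} = - \frac{5}{24} + a$)
$-224917 + S{\left(-412,O{\left(-25 \right)} \right)} = -224917 - \frac{53}{24} = - \frac{5398061}{24}$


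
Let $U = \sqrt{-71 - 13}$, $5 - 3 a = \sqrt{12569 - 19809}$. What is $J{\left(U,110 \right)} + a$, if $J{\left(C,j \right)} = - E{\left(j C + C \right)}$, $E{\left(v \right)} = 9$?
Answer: $- \frac{22}{3} - \frac{2 i \sqrt{1810}}{3} \approx -7.3333 - 28.363 i$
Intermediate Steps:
$a = \frac{5}{3} - \frac{2 i \sqrt{1810}}{3}$ ($a = \frac{5}{3} - \frac{\sqrt{12569 - 19809}}{3} = \frac{5}{3} - \frac{\sqrt{-7240}}{3} = \frac{5}{3} - \frac{2 i \sqrt{1810}}{3} \approx 1.6667 - 28.363 i$)
$U = 2 i \sqrt{21}$ ($U = \sqrt{-84} = 2 i \sqrt{21} \approx 9.1651 i$)
$J{\left(C,j \right)} = -9$ ($J{\left(C,j \right)} = \left(-1\right) 9 = -9$)
$J{\left(U,110 \right)} + a = -9 + \left(\frac{5}{3} - \frac{2 i \sqrt{1810}}{3}\right) = - \frac{22}{3} - \frac{2 i \sqrt{1810}}{3}$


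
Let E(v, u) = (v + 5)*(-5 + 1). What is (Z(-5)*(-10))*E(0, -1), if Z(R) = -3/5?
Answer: -120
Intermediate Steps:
Z(R) = -⅗ (Z(R) = -3*⅕ = -⅗)
E(v, u) = -20 - 4*v (E(v, u) = (5 + v)*(-4) = -20 - 4*v)
(Z(-5)*(-10))*E(0, -1) = (-⅗*(-10))*(-20 - 4*0) = 6*(-20 + 0) = 6*(-20) = -120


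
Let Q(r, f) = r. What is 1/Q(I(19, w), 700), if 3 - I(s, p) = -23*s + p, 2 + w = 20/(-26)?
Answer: 13/5756 ≈ 0.0022585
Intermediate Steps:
w = -36/13 (w = -2 + 20/(-26) = -2 + 20*(-1/26) = -2 - 10/13 = -36/13 ≈ -2.7692)
I(s, p) = 3 - p + 23*s (I(s, p) = 3 - (-23*s + p) = 3 - (p - 23*s) = 3 + (-p + 23*s) = 3 - p + 23*s)
1/Q(I(19, w), 700) = 1/(3 - 1*(-36/13) + 23*19) = 1/(3 + 36/13 + 437) = 1/(5756/13) = 13/5756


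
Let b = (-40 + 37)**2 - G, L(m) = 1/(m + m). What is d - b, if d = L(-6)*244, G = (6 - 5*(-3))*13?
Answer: 731/3 ≈ 243.67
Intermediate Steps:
L(m) = 1/(2*m)
G = 273 (G = (6 + 15)*13 = 21*13 = 273)
b = -264 (b = (-40 + 37)**2 - 1*273 = (-3)**2 - 273 = 9 - 273 = -264)
d = -61/3 (d = ((1/2)/(-6))*244 = ((1/2)*(-1/6))*244 = -1/12*244 = -61/3 ≈ -20.333)
d - b = -61/3 - 1*(-264) = -61/3 + 264 = 731/3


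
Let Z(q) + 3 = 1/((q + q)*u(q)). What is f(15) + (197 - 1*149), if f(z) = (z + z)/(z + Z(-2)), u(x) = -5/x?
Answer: 6012/119 ≈ 50.521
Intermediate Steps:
Z(q) = -31/10 (Z(q) = -3 + 1/((q + q)*((-5/q))) = -3 + (-q/5)/((2*q)) = -3 + (1/(2*q))*(-q/5) = -3 - ⅒ = -31/10)
f(z) = 2*z/(-31/10 + z) (f(z) = (z + z)/(z - 31/10) = (2*z)/(-31/10 + z) = 2*z/(-31/10 + z))
f(15) + (197 - 1*149) = 20*15/(-31 + 10*15) + (197 - 1*149) = 20*15/(-31 + 150) + (197 - 149) = 20*15/119 + 48 = 20*15*(1/119) + 48 = 300/119 + 48 = 6012/119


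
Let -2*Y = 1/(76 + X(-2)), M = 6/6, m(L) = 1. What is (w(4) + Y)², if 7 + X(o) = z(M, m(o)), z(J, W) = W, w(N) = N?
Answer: 312481/19600 ≈ 15.943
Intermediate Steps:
M = 1 (M = 6*(⅙) = 1)
X(o) = -6 (X(o) = -7 + 1 = -6)
Y = -1/140 (Y = -1/(2*(76 - 6)) = -½/70 = -½*1/70 = -1/140 ≈ -0.0071429)
(w(4) + Y)² = (4 - 1/140)² = (559/140)² = 312481/19600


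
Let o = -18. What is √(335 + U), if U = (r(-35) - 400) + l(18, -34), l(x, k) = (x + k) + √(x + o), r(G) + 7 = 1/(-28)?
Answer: I*√17255/14 ≈ 9.3827*I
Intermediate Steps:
r(G) = -197/28 (r(G) = -7 + 1/(-28) = -7 - 1/28 = -197/28)
l(x, k) = k + x + √(-18 + x) (l(x, k) = (x + k) + √(x - 18) = (k + x) + √(-18 + x) = k + x + √(-18 + x))
U = -11845/28 (U = (-197/28 - 400) + (-34 + 18 + √(-18 + 18)) = -11397/28 + (-34 + 18 + √0) = -11397/28 + (-34 + 18 + 0) = -11397/28 - 16 = -11845/28 ≈ -423.04)
√(335 + U) = √(335 - 11845/28) = √(-2465/28) = I*√17255/14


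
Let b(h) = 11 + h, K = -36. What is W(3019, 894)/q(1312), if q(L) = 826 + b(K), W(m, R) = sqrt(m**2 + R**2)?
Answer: sqrt(9913597)/801 ≈ 3.9308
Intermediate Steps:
W(m, R) = sqrt(R**2 + m**2)
q(L) = 801 (q(L) = 826 + (11 - 36) = 826 - 25 = 801)
W(3019, 894)/q(1312) = sqrt(894**2 + 3019**2)/801 = sqrt(799236 + 9114361)*(1/801) = sqrt(9913597)*(1/801) = sqrt(9913597)/801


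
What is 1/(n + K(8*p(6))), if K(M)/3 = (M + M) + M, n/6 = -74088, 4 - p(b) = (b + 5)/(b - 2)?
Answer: -1/444438 ≈ -2.2500e-6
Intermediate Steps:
p(b) = 4 - (5 + b)/(-2 + b) (p(b) = 4 - (b + 5)/(b - 2) = 4 - (5 + b)/(-2 + b))
n = -444528 (n = 6*(-74088) = -444528)
K(M) = 9*M (K(M) = 3*((M + M) + M) = 3*(2*M + M) = 3*(3*M) = 9*M)
1/(n + K(8*p(6))) = 1/(-444528 + 9*(8*((-13 + 3*6)/(-2 + 6)))) = 1/(-444528 + 9*(8*((-13 + 18)/4))) = 1/(-444528 + 9*(8*((¼)*5))) = 1/(-444528 + 9*(8*(5/4))) = 1/(-444528 + 9*10) = 1/(-444528 + 90) = 1/(-444438) = -1/444438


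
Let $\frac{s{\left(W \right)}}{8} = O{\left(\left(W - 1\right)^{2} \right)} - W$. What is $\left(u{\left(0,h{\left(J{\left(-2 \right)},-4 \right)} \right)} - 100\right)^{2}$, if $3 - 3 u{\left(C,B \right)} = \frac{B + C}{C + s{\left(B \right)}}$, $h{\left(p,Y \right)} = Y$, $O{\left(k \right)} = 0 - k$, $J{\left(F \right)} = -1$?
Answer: $\frac{155625625}{15876} \approx 9802.6$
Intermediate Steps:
$O{\left(k \right)} = - k$
$s{\left(W \right)} = - 8 W - 8 \left(-1 + W\right)^{2}$ ($s{\left(W \right)} = 8 \left(- \left(W - 1\right)^{2} - W\right) = 8 \left(- \left(-1 + W\right)^{2} - W\right) = 8 \left(- W - \left(-1 + W\right)^{2}\right) = - 8 W - 8 \left(-1 + W\right)^{2}$)
$u{\left(C,B \right)} = 1 - \frac{B + C}{3 \left(-8 + C - 8 B^{2} + 8 B\right)}$ ($u{\left(C,B \right)} = 1 - \frac{\left(B + C\right) \frac{1}{C - \left(8 - 8 B + 8 B^{2}\right)}}{3} = 1 - \frac{\left(B + C\right) \frac{1}{-8 + C - 8 B^{2} + 8 B}}{3} = 1 - \frac{\frac{1}{-8 + C - 8 B^{2} + 8 B} \left(B + C\right)}{3} = 1 - \frac{B + C}{3 \left(-8 + C - 8 B^{2} + 8 B\right)}$)
$\left(u{\left(0,h{\left(J{\left(-2 \right)},-4 \right)} \right)} - 100\right)^{2} = \left(\frac{\left(-25\right) \left(-4\right) - 24 \left(-1 - 4\right)^{2} + 2 \cdot 0}{3 \left(0 - -32 - 8 \left(-1 - 4\right)^{2}\right)} - 100\right)^{2} = \left(\frac{100 - 24 \left(-5\right)^{2} + 0}{3 \left(0 + 32 - 8 \left(-5\right)^{2}\right)} - 100\right)^{2} = \left(\frac{100 - 600 + 0}{3 \left(0 + 32 - 200\right)} - 100\right)^{2} = \left(\frac{1}{3} \frac{1}{-168} \left(-500\right) - 100\right)^{2} = \left(\frac{1}{3} \left(- \frac{1}{168}\right) \left(-500\right) - 100\right)^{2} = \left(\frac{125}{126} - 100\right)^{2} = \left(- \frac{12475}{126}\right)^{2} = \frac{155625625}{15876}$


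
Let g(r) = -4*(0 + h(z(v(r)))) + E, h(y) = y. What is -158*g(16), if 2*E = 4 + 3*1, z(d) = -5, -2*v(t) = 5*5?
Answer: -3713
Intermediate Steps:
v(t) = -25/2 (v(t) = -5*5/2 = -½*25 = -25/2)
E = 7/2 (E = (4 + 3*1)/2 = (4 + 3)/2 = (½)*7 = 7/2 ≈ 3.5000)
g(r) = 47/2 (g(r) = -4*(0 - 5) + 7/2 = -4*(-5) + 7/2 = 20 + 7/2 = 47/2)
-158*g(16) = -158*47/2 = -3713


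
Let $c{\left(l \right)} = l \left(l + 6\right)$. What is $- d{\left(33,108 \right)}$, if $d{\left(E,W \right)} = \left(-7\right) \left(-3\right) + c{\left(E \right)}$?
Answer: $-1308$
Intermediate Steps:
$c{\left(l \right)} = l \left(6 + l\right)$
$d{\left(E,W \right)} = 21 + E \left(6 + E\right)$ ($d{\left(E,W \right)} = \left(-7\right) \left(-3\right) + E \left(6 + E\right) = 21 + E \left(6 + E\right)$)
$- d{\left(33,108 \right)} = - (21 + 33 \left(6 + 33\right)) = - (21 + 33 \cdot 39) = - (21 + 1287) = \left(-1\right) 1308 = -1308$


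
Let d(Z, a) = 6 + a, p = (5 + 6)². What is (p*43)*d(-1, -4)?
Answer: 10406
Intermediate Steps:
p = 121 (p = 11² = 121)
(p*43)*d(-1, -4) = (121*43)*(6 - 4) = 5203*2 = 10406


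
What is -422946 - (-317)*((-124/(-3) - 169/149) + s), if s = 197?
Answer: -155445986/447 ≈ -3.4775e+5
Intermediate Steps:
-422946 - (-317)*((-124/(-3) - 169/149) + s) = -422946 - (-317)*((-124/(-3) - 169/149) + 197) = -422946 - (-317)*((-124*(-⅓) - 169*1/149) + 197) = -422946 - (-317)*((124/3 - 169/149) + 197) = -422946 - (-317)*(17969/447 + 197) = -422946 - (-317)*106028/447 = -422946 - 1*(-33610876/447) = -422946 + 33610876/447 = -155445986/447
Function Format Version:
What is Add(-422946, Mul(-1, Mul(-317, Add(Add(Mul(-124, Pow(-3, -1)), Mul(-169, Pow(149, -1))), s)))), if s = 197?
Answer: Rational(-155445986, 447) ≈ -3.4775e+5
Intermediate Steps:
Add(-422946, Mul(-1, Mul(-317, Add(Add(Mul(-124, Pow(-3, -1)), Mul(-169, Pow(149, -1))), s)))) = Add(-422946, Mul(-1, Mul(-317, Add(Add(Mul(-124, Pow(-3, -1)), Mul(-169, Pow(149, -1))), 197)))) = Add(-422946, Mul(-1, Mul(-317, Add(Add(Mul(-124, Rational(-1, 3)), Mul(-169, Rational(1, 149))), 197)))) = Add(-422946, Mul(-1, Mul(-317, Add(Add(Rational(124, 3), Rational(-169, 149)), 197)))) = Add(-422946, Mul(-1, Mul(-317, Add(Rational(17969, 447), 197)))) = Add(-422946, Mul(-1, Mul(-317, Rational(106028, 447)))) = Add(-422946, Mul(-1, Rational(-33610876, 447))) = Add(-422946, Rational(33610876, 447)) = Rational(-155445986, 447)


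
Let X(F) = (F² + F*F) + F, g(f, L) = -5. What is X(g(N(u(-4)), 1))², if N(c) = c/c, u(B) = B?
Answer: 2025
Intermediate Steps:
N(c) = 1
X(F) = F + 2*F² (X(F) = (F² + F²) + F = 2*F² + F = F + 2*F²)
X(g(N(u(-4)), 1))² = (-5*(1 + 2*(-5)))² = (-5*(1 - 10))² = (-5*(-9))² = 45² = 2025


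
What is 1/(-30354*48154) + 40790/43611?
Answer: 19873792381343/21248246143092 ≈ 0.93531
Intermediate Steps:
1/(-30354*48154) + 40790/43611 = -1/30354*1/48154 + 40790*(1/43611) = -1/1461666516 + 40790/43611 = 19873792381343/21248246143092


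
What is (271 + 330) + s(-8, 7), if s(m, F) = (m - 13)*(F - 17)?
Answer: 811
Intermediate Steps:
s(m, F) = (-17 + F)*(-13 + m) (s(m, F) = (-13 + m)*(-17 + F) = (-17 + F)*(-13 + m))
(271 + 330) + s(-8, 7) = (271 + 330) + (221 - 17*(-8) - 13*7 + 7*(-8)) = 601 + (221 + 136 - 91 - 56) = 601 + 210 = 811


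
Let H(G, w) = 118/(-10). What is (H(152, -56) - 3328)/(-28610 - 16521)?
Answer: 16699/225655 ≈ 0.074002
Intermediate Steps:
H(G, w) = -59/5 (H(G, w) = 118*(-1/10) = -59/5)
(H(152, -56) - 3328)/(-28610 - 16521) = (-59/5 - 3328)/(-28610 - 16521) = -16699/5/(-45131) = -16699/5*(-1/45131) = 16699/225655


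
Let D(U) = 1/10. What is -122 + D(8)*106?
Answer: -557/5 ≈ -111.40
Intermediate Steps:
D(U) = 1/10
-122 + D(8)*106 = -122 + (1/10)*106 = -122 + 53/5 = -557/5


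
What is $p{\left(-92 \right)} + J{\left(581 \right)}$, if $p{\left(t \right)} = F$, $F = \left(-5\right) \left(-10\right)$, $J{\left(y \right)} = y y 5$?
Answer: $1687855$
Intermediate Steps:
$J{\left(y \right)} = 5 y^{2}$ ($J{\left(y \right)} = y^{2} \cdot 5 = 5 y^{2}$)
$F = 50$
$p{\left(t \right)} = 50$
$p{\left(-92 \right)} + J{\left(581 \right)} = 50 + 5 \cdot 581^{2} = 50 + 5 \cdot 337561 = 50 + 1687805 = 1687855$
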